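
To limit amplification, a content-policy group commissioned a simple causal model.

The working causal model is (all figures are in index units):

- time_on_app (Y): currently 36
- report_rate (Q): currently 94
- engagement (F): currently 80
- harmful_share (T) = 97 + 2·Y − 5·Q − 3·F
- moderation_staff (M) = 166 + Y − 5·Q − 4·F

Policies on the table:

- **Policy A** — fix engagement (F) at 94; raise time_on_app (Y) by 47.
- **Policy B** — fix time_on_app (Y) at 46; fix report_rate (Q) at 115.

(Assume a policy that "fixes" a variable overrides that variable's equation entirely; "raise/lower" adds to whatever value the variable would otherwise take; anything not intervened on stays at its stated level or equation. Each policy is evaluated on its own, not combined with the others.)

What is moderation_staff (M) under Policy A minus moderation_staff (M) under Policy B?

Policy A (F := 94, Y + 47):
  Y = 36 + 47 = 83
  Q = 94
  F = 94
  M = 166 + 83 − 5·94 − 4·94 = -597
Policy B (Y := 46, Q := 115):
  Y = 46
  Q = 115
  F = 80
  M = 166 + 46 − 5·115 − 4·80 = -683
M: -597 − (-683) = 86

86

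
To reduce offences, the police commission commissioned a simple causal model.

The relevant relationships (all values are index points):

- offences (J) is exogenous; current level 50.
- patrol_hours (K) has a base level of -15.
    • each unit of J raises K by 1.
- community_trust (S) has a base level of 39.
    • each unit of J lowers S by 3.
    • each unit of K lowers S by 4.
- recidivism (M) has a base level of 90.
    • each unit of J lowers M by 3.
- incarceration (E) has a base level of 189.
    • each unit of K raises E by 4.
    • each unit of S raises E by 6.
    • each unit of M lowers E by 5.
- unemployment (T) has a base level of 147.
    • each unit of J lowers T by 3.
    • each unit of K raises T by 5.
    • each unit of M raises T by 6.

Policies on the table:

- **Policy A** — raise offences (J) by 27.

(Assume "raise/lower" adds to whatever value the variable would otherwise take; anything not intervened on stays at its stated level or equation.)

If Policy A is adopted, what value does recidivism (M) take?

-141

Policy A (J + 27):
  J = 50 + 27 = 77
  M = 90 − 3·77 = -141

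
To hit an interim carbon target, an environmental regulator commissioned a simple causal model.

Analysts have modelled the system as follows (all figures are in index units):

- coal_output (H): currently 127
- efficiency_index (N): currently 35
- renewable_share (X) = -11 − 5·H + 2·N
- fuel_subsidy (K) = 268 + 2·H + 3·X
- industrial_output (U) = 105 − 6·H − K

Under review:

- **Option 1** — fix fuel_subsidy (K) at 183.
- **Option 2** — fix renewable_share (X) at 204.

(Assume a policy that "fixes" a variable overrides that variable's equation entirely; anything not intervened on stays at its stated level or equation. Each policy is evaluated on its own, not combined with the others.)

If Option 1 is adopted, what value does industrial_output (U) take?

Option 1 (K := 183):
  H = 127
  N = 35
  X = -11 − 5·127 + 2·35 = -576
  K = 183
  U = 105 − 6·127 − 183 = -840

-840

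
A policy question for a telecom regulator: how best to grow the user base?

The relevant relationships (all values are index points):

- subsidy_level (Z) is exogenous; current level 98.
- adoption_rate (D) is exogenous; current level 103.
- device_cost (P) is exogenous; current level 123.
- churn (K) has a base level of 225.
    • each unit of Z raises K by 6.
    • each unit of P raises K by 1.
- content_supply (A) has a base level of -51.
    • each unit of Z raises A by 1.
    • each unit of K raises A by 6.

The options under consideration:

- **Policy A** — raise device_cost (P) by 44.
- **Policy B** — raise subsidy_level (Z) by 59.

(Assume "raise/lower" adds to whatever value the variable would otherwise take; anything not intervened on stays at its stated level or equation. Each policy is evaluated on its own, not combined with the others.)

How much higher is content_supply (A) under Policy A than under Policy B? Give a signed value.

Policy A (P + 44):
  Z = 98
  P = 123 + 44 = 167
  K = 225 + 6·98 + 167 = 980
  A = -51 + 98 + 6·980 = 5927
Policy B (Z + 59):
  Z = 98 + 59 = 157
  P = 123
  K = 225 + 6·157 + 123 = 1290
  A = -51 + 157 + 6·1290 = 7846
A: 5927 − 7846 = -1919

-1919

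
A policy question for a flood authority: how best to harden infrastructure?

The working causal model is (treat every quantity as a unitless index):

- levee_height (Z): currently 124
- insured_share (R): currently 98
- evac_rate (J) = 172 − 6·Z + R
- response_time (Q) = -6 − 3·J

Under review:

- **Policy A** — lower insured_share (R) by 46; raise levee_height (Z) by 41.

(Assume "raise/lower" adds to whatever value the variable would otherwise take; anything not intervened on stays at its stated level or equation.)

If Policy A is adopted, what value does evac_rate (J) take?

-766

Policy A (R − 46, Z + 41):
  Z = 124 + 41 = 165
  R = 98 − 46 = 52
  J = 172 − 6·165 + 52 = -766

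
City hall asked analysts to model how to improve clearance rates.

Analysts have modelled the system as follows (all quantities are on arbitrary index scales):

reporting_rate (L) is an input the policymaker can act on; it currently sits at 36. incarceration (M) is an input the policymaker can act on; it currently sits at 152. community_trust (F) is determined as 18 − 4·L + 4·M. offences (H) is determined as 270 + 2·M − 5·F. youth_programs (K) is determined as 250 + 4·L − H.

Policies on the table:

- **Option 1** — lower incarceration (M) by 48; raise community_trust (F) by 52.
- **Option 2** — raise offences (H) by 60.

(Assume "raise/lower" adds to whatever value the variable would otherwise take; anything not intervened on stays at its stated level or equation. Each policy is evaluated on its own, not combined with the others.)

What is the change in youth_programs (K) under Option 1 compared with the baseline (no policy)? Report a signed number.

Baseline:
  L = 36
  M = 152
  F = 18 − 4·36 + 4·152 = 482
  H = 270 + 2·152 − 5·482 = -1836
  K = 250 + 4·36 − (-1836) = 2230
Option 1 (M − 48, F + 52):
  L = 36
  M = 152 − 48 = 104
  F = 18 − 4·36 + 4·104 (+52 from intervention) = 342
  H = 270 + 2·104 − 5·342 = -1232
  K = 250 + 4·36 − (-1232) = 1626
Change in K: 1626 − 2230 = -604

-604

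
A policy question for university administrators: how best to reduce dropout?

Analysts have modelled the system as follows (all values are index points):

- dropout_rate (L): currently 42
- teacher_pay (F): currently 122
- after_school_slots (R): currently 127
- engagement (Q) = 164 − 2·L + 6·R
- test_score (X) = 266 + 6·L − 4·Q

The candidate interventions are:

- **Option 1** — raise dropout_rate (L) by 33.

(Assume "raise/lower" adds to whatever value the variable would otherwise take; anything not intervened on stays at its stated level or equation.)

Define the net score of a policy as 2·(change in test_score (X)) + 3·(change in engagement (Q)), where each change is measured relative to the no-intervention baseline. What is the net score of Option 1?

726

Baseline:
  L = 42
  R = 127
  Q = 164 − 2·42 + 6·127 = 842
  X = 266 + 6·42 − 4·842 = -2850
Option 1 (L + 33):
  L = 42 + 33 = 75
  R = 127
  Q = 164 − 2·75 + 6·127 = 776
  X = 266 + 6·75 − 4·776 = -2388
ΔX = -2388 − (-2850) = 462; ΔQ = 776 − 842 = -66
Score = 2·462 + 3·(-66) = 726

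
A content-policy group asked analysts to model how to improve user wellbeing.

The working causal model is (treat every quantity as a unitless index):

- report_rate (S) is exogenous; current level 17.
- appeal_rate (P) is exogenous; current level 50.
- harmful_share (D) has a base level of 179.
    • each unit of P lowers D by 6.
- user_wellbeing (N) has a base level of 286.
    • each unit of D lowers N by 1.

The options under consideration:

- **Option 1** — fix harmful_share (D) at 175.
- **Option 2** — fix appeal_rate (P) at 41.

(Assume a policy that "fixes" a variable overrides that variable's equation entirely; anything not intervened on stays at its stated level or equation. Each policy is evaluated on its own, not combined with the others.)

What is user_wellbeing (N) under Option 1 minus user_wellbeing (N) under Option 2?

Option 1 (D := 175):
  P = 50
  D = 175
  N = 286 − 175 = 111
Option 2 (P := 41):
  P = 41
  D = 179 − 6·41 = -67
  N = 286 − (-67) = 353
N: 111 − 353 = -242

-242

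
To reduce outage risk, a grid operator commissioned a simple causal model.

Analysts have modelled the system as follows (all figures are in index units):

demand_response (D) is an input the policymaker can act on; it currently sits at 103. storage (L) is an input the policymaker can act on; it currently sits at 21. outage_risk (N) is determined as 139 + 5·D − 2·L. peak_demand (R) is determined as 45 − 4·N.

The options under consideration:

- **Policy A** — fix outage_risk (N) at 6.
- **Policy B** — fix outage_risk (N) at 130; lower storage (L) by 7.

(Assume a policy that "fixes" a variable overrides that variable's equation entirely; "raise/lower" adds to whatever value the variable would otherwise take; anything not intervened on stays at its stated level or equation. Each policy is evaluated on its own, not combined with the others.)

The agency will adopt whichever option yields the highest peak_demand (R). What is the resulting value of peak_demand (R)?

Policy A (N := 6):
  D = 103
  L = 21
  N = 6
  R = 45 − 4·6 = 21
Policy B (N := 130, L − 7):
  D = 103
  L = 21 − 7 = 14
  N = 130
  R = 45 − 4·130 = -475
Comparing — Policy A: R=21, Policy B: R=-475. Highest is 21 (Policy A).

21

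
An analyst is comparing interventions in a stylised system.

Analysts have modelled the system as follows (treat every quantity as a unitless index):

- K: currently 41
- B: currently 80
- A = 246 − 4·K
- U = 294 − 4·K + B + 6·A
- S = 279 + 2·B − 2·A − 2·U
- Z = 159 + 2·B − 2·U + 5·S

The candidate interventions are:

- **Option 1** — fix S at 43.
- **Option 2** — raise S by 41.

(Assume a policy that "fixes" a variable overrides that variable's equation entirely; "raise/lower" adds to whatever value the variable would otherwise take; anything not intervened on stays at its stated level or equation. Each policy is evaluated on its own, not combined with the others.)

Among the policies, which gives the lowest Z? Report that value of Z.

Option 1 (S := 43):
  K = 41
  B = 80
  A = 246 − 4·41 = 82
  U = 294 − 4·41 + 80 + 6·82 = 702
  S = 43
  Z = 159 + 2·80 − 2·702 + 5·43 = -870
Option 2 (S + 41):
  K = 41
  B = 80
  A = 246 − 4·41 = 82
  U = 294 − 4·41 + 80 + 6·82 = 702
  S = 279 + 2·80 − 2·82 − 2·702 (+41 from intervention) = -1088
  Z = 159 + 2·80 − 2·702 + 5·(-1088) = -6525
Comparing — Option 1: Z=-870, Option 2: Z=-6525. Lowest is -6525 (Option 2).

-6525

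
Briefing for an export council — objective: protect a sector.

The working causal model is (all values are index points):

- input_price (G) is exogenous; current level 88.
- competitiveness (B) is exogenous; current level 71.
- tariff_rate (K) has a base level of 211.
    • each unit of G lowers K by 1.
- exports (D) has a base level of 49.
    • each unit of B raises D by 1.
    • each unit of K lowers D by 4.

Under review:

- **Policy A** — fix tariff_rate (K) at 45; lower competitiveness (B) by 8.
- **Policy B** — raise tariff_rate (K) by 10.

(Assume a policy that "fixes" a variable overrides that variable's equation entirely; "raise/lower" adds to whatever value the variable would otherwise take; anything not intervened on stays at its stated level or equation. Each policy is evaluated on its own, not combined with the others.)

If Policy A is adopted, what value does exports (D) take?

Policy A (K := 45, B − 8):
  G = 88
  B = 71 − 8 = 63
  K = 45
  D = 49 + 63 − 4·45 = -68

-68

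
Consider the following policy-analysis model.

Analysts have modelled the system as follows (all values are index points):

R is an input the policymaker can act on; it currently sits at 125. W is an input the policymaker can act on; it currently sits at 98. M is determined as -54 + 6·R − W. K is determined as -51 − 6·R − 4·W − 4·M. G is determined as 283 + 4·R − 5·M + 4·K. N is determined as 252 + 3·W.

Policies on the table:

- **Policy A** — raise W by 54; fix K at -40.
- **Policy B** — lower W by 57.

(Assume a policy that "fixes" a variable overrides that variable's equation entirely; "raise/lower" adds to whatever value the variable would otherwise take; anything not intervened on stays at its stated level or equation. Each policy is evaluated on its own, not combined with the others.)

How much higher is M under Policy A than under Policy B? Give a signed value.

-111

Policy A (W + 54, K := -40):
  R = 125
  W = 98 + 54 = 152
  M = -54 + 6·125 − 152 = 544
Policy B (W − 57):
  R = 125
  W = 98 − 57 = 41
  M = -54 + 6·125 − 41 = 655
M: 544 − 655 = -111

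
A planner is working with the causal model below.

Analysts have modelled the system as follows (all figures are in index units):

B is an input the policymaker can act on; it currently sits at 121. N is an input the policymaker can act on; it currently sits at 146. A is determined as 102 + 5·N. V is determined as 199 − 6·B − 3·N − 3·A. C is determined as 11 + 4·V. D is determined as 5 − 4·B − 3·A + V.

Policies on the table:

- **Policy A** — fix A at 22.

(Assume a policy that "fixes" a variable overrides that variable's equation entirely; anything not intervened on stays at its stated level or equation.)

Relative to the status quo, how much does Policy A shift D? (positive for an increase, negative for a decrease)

4860

Baseline:
  B = 121
  N = 146
  A = 102 + 5·146 = 832
  V = 199 − 6·121 − 3·146 − 3·832 = -3461
  D = 5 − 4·121 − 3·832 + (-3461) = -6436
Policy A (A := 22):
  B = 121
  N = 146
  A = 22
  V = 199 − 6·121 − 3·146 − 3·22 = -1031
  D = 5 − 4·121 − 3·22 + (-1031) = -1576
Change in D: -1576 − (-6436) = 4860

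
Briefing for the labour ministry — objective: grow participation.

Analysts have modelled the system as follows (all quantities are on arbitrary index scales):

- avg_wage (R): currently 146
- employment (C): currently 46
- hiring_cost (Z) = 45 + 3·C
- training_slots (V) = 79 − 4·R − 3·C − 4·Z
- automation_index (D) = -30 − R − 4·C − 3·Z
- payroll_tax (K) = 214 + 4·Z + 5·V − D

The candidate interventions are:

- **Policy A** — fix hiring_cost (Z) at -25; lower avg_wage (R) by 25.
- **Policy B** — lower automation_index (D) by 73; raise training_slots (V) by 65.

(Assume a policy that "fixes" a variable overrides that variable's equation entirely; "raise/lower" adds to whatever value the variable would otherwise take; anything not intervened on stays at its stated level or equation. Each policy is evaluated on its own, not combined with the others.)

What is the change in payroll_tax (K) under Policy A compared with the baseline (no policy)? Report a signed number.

Baseline:
  R = 146
  C = 46
  Z = 45 + 3·46 = 183
  V = 79 − 4·146 − 3·46 − 4·183 = -1375
  D = -30 − 146 − 4·46 − 3·183 = -909
  K = 214 + 4·183 + 5·(-1375) − (-909) = -5020
Policy A (Z := -25, R − 25):
  R = 146 − 25 = 121
  C = 46
  Z = -25
  V = 79 − 4·121 − 3·46 − 4·(-25) = -443
  D = -30 − 121 − 4·46 − 3·(-25) = -260
  K = 214 + 4·(-25) + 5·(-443) − (-260) = -1841
Change in K: -1841 − (-5020) = 3179

3179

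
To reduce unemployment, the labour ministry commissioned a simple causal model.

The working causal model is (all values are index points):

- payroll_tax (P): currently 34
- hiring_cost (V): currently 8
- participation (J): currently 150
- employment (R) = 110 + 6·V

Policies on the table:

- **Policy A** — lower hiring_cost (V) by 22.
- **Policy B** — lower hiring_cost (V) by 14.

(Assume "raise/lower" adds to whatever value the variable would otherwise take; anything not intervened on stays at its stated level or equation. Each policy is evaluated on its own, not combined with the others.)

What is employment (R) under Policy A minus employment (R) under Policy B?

-48

Policy A (V − 22):
  V = 8 − 22 = -14
  R = 110 + 6·(-14) = 26
Policy B (V − 14):
  V = 8 − 14 = -6
  R = 110 + 6·(-6) = 74
R: 26 − 74 = -48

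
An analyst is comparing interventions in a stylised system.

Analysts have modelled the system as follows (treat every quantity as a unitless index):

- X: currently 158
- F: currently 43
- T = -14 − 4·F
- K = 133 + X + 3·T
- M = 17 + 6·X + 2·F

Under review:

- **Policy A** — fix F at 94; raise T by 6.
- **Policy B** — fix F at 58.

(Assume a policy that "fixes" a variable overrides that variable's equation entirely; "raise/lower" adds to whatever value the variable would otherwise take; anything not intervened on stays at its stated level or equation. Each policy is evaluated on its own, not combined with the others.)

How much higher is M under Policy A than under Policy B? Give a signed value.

Policy A (F := 94, T + 6):
  X = 158
  F = 94
  M = 17 + 6·158 + 2·94 = 1153
Policy B (F := 58):
  X = 158
  F = 58
  M = 17 + 6·158 + 2·58 = 1081
M: 1153 − 1081 = 72

72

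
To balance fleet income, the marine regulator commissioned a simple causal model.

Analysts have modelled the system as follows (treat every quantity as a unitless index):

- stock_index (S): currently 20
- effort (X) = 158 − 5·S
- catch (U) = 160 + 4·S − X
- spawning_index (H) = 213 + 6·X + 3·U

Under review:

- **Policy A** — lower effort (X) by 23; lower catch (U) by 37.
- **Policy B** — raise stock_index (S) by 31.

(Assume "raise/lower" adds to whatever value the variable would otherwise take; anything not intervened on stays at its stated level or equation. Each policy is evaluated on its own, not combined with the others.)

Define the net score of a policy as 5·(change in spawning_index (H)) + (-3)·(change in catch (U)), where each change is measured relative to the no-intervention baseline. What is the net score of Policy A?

Baseline:
  S = 20
  X = 158 − 5·20 = 58
  U = 160 + 4·20 − 58 = 182
  H = 213 + 6·58 + 3·182 = 1107
Policy A (X − 23, U − 37):
  S = 20
  X = 158 − 5·20 (−23 from intervention) = 35
  U = 160 + 4·20 − 35 (−37 from intervention) = 168
  H = 213 + 6·35 + 3·168 = 927
ΔH = 927 − 1107 = -180; ΔU = 168 − 182 = -14
Score = 5·(-180) + (-3)·(-14) = -858

-858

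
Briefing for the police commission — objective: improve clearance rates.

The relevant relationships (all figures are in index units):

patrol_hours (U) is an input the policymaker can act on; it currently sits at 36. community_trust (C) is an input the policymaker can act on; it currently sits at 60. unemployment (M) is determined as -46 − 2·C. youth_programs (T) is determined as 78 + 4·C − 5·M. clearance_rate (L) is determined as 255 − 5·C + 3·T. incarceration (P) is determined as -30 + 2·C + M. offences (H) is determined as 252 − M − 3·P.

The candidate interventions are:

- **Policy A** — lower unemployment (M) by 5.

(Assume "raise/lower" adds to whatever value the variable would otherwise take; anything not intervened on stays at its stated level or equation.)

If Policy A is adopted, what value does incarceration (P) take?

Policy A (M − 5):
  C = 60
  M = -46 − 2·60 (−5 from intervention) = -171
  P = -30 + 2·60 + (-171) = -81

-81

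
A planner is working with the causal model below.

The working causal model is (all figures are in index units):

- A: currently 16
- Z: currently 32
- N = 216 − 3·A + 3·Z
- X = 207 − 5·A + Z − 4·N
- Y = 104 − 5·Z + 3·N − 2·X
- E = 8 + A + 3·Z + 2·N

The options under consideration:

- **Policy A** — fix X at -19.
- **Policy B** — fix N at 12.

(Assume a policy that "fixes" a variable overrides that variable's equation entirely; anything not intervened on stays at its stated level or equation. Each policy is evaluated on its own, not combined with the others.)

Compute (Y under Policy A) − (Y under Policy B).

1016

Policy A (X := -19):
  A = 16
  Z = 32
  N = 216 − 3·16 + 3·32 = 264
  X = -19
  Y = 104 − 5·32 + 3·264 − 2·(-19) = 774
Policy B (N := 12):
  A = 16
  Z = 32
  N = 12
  X = 207 − 5·16 + 32 − 4·12 = 111
  Y = 104 − 5·32 + 3·12 − 2·111 = -242
Y: 774 − (-242) = 1016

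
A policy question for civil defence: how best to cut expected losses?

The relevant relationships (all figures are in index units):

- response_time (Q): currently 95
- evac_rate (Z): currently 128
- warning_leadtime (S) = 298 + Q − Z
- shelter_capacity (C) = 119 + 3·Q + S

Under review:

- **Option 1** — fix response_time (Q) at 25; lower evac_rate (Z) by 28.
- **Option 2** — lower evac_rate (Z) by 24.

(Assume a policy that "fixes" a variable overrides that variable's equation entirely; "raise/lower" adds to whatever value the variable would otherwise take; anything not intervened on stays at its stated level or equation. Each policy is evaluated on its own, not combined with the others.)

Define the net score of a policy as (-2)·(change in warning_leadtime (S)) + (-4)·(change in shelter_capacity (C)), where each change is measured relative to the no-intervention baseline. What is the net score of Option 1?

Baseline:
  Q = 95
  Z = 128
  S = 298 + 95 − 128 = 265
  C = 119 + 3·95 + 265 = 669
Option 1 (Q := 25, Z − 28):
  Q = 25
  Z = 128 − 28 = 100
  S = 298 + 25 − 100 = 223
  C = 119 + 3·25 + 223 = 417
ΔS = 223 − 265 = -42; ΔC = 417 − 669 = -252
Score = (-2)·(-42) + (-4)·(-252) = 1092

1092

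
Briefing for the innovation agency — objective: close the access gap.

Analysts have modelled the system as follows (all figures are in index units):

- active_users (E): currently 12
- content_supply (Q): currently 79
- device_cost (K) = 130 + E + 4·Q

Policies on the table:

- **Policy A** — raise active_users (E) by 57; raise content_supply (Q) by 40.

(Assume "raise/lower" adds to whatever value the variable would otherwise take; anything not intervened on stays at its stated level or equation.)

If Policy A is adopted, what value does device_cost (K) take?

Policy A (E + 57, Q + 40):
  E = 12 + 57 = 69
  Q = 79 + 40 = 119
  K = 130 + 69 + 4·119 = 675

675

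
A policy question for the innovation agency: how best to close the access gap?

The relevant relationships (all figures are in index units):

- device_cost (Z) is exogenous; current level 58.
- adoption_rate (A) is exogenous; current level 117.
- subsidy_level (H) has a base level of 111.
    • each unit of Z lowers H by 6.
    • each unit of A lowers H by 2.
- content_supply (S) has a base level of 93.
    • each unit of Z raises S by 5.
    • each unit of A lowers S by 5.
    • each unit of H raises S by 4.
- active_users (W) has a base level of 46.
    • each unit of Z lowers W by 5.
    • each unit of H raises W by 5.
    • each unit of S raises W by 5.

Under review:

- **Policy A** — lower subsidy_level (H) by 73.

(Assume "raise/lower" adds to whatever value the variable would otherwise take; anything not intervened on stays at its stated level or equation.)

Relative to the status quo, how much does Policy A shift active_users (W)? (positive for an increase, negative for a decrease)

-1825

Baseline:
  Z = 58
  A = 117
  H = 111 − 6·58 − 2·117 = -471
  S = 93 + 5·58 − 5·117 + 4·(-471) = -2086
  W = 46 − 5·58 + 5·(-471) + 5·(-2086) = -13029
Policy A (H − 73):
  Z = 58
  A = 117
  H = 111 − 6·58 − 2·117 (−73 from intervention) = -544
  S = 93 + 5·58 − 5·117 + 4·(-544) = -2378
  W = 46 − 5·58 + 5·(-544) + 5·(-2378) = -14854
Change in W: -14854 − (-13029) = -1825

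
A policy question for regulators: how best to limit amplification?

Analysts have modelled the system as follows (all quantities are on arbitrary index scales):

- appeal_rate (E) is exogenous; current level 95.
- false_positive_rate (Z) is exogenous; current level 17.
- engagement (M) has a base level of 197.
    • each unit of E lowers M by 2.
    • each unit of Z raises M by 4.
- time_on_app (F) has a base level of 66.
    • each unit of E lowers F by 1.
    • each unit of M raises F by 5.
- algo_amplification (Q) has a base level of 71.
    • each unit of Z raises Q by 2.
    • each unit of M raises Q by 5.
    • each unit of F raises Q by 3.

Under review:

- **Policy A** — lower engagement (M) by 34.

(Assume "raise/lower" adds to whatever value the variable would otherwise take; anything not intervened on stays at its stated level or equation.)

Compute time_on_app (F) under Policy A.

Policy A (M − 34):
  E = 95
  Z = 17
  M = 197 − 2·95 + 4·17 (−34 from intervention) = 41
  F = 66 − 95 + 5·41 = 176

176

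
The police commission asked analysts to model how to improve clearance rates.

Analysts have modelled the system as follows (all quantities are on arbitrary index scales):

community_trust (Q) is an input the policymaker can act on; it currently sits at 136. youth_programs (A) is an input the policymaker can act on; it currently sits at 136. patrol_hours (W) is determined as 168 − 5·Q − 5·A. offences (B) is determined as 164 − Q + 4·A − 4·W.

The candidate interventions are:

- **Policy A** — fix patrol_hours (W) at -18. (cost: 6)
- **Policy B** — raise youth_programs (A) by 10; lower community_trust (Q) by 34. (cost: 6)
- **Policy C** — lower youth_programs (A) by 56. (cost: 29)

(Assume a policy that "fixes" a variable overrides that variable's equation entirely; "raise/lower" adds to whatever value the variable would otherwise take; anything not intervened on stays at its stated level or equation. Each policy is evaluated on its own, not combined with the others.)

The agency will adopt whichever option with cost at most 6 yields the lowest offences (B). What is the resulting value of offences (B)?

Policy A (W := -18):
  Q = 136
  A = 136
  W = -18
  B = 164 − 136 + 4·136 − 4·(-18) = 644
Policy B (A + 10, Q − 34):
  Q = 136 − 34 = 102
  A = 136 + 10 = 146
  W = 168 − 5·102 − 5·146 = -1072
  B = 164 − 102 + 4·146 − 4·(-1072) = 4934
Comparing — Policy A: B=644, Policy B: B=4934. Lowest is 644 (Policy A).

644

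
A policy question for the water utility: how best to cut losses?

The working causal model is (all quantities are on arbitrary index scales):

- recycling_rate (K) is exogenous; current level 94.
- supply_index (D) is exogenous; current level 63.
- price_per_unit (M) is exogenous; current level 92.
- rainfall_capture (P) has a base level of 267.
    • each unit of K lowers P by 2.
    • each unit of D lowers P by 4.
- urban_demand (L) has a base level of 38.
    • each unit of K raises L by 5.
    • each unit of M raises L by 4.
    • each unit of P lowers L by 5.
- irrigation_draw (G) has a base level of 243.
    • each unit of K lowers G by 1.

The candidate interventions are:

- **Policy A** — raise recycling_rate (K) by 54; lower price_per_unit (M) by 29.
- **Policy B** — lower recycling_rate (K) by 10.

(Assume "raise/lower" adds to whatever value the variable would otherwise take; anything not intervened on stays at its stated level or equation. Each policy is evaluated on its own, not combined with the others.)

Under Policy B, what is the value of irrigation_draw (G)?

Policy B (K − 10):
  K = 94 − 10 = 84
  G = 243 − 84 = 159

159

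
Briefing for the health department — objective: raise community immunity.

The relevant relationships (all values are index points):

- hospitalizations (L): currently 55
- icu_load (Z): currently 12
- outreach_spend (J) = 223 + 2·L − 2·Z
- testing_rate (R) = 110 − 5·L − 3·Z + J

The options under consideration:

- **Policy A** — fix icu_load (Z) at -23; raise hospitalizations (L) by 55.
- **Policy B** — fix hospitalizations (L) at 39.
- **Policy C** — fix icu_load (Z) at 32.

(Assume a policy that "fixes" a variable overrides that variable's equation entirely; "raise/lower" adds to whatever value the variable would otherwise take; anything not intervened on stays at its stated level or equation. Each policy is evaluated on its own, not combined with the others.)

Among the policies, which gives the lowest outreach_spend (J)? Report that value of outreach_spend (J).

269

Policy A (Z := -23, L + 55):
  L = 55 + 55 = 110
  Z = -23
  J = 223 + 2·110 − 2·(-23) = 489
Policy B (L := 39):
  L = 39
  Z = 12
  J = 223 + 2·39 − 2·12 = 277
Policy C (Z := 32):
  L = 55
  Z = 32
  J = 223 + 2·55 − 2·32 = 269
Comparing — Policy A: J=489, Policy B: J=277, Policy C: J=269. Lowest is 269 (Policy C).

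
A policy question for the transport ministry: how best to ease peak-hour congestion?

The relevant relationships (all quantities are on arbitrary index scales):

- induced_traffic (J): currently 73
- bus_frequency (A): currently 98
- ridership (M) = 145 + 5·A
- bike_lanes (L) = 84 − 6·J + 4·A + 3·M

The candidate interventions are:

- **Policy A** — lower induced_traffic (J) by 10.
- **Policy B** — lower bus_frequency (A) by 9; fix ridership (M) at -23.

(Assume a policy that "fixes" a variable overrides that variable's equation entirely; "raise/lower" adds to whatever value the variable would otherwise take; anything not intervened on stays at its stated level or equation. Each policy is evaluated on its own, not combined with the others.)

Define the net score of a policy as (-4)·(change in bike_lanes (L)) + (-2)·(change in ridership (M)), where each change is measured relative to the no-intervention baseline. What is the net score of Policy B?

9356

Baseline:
  J = 73
  A = 98
  M = 145 + 5·98 = 635
  L = 84 − 6·73 + 4·98 + 3·635 = 1943
Policy B (A − 9, M := -23):
  J = 73
  A = 98 − 9 = 89
  M = -23
  L = 84 − 6·73 + 4·89 + 3·(-23) = -67
ΔL = -67 − 1943 = -2010; ΔM = -23 − 635 = -658
Score = (-4)·(-2010) + (-2)·(-658) = 9356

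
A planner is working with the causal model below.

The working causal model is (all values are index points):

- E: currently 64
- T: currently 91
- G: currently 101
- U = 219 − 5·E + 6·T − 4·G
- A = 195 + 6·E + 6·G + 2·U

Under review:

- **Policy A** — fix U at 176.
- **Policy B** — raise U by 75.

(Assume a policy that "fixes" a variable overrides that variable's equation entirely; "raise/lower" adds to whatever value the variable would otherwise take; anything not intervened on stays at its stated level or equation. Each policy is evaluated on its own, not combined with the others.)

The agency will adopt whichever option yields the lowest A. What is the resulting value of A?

1417

Policy A (U := 176):
  E = 64
  T = 91
  G = 101
  U = 176
  A = 195 + 6·64 + 6·101 + 2·176 = 1537
Policy B (U + 75):
  E = 64
  T = 91
  G = 101
  U = 219 − 5·64 + 6·91 − 4·101 (+75 from intervention) = 116
  A = 195 + 6·64 + 6·101 + 2·116 = 1417
Comparing — Policy A: A=1537, Policy B: A=1417. Lowest is 1417 (Policy B).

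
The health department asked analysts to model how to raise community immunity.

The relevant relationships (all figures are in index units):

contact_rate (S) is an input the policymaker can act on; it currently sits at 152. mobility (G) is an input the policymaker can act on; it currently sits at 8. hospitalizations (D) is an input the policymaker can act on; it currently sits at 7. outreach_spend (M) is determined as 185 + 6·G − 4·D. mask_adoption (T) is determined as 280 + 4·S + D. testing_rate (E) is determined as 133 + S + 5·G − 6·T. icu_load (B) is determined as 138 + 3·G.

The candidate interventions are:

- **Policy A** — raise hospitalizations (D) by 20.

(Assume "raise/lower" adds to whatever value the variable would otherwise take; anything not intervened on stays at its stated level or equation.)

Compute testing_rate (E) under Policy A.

Policy A (D + 20):
  S = 152
  G = 8
  D = 7 + 20 = 27
  T = 280 + 4·152 + 27 = 915
  E = 133 + 152 + 5·8 − 6·915 = -5165

-5165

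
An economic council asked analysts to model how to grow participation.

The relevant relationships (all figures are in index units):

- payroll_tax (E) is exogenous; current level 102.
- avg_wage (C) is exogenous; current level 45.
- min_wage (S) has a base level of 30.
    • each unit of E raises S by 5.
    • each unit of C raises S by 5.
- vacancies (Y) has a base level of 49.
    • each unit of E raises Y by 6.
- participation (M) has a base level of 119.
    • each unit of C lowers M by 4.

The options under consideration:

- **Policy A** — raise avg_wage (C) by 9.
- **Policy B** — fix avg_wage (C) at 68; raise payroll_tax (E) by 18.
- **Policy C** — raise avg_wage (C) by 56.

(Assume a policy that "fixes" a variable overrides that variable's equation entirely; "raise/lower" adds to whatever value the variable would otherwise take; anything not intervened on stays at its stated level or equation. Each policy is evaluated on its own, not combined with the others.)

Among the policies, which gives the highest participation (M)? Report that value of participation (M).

-97

Policy A (C + 9):
  C = 45 + 9 = 54
  M = 119 − 4·54 = -97
Policy B (C := 68, E + 18):
  C = 68
  M = 119 − 4·68 = -153
Policy C (C + 56):
  C = 45 + 56 = 101
  M = 119 − 4·101 = -285
Comparing — Policy A: M=-97, Policy B: M=-153, Policy C: M=-285. Highest is -97 (Policy A).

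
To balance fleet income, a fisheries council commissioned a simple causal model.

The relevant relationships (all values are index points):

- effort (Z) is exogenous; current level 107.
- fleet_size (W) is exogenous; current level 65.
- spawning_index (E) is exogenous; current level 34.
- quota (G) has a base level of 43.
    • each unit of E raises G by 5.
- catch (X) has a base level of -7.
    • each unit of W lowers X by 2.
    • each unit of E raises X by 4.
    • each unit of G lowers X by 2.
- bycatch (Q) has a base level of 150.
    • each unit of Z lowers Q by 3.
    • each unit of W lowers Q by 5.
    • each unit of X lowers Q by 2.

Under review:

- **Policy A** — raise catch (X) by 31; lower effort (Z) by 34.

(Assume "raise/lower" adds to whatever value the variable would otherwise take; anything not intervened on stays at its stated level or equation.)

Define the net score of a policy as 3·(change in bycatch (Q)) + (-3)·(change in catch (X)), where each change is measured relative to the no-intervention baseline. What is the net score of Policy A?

27

Baseline:
  Z = 107
  W = 65
  E = 34
  G = 43 + 5·34 = 213
  X = -7 − 2·65 + 4·34 − 2·213 = -427
  Q = 150 − 3·107 − 5·65 − 2·(-427) = 358
Policy A (X + 31, Z − 34):
  Z = 107 − 34 = 73
  W = 65
  E = 34
  G = 43 + 5·34 = 213
  X = -7 − 2·65 + 4·34 − 2·213 (+31 from intervention) = -396
  Q = 150 − 3·73 − 5·65 − 2·(-396) = 398
ΔQ = 398 − 358 = 40; ΔX = -396 − (-427) = 31
Score = 3·40 + (-3)·31 = 27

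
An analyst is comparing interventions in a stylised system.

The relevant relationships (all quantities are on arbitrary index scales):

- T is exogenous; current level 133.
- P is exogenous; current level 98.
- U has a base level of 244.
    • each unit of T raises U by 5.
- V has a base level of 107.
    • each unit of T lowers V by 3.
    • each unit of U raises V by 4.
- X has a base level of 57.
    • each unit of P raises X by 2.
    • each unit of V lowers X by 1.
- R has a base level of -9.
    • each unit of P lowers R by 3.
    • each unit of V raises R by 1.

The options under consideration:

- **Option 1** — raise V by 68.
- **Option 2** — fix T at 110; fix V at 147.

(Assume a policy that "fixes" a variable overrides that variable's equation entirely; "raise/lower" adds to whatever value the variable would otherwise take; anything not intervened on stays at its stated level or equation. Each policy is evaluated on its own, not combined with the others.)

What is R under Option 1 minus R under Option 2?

Option 1 (V + 68):
  T = 133
  P = 98
  U = 244 + 5·133 = 909
  V = 107 − 3·133 + 4·909 (+68 from intervention) = 3412
  R = -9 − 3·98 + 3412 = 3109
Option 2 (T := 110, V := 147):
  T = 110
  P = 98
  U = 244 + 5·110 = 794
  V = 147
  R = -9 − 3·98 + 147 = -156
R: 3109 − (-156) = 3265

3265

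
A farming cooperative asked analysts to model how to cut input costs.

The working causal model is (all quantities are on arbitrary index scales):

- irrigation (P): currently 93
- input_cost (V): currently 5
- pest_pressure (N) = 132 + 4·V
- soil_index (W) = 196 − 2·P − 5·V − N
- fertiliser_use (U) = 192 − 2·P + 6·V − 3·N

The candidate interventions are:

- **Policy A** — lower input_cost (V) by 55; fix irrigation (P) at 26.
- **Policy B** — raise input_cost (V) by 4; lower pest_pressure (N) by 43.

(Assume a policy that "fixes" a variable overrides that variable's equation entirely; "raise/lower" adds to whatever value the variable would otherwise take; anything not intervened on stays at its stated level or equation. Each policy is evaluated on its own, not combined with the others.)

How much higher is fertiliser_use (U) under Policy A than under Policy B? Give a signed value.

Policy A (V − 55, P := 26):
  P = 26
  V = 5 − 55 = -50
  N = 132 + 4·(-50) = -68
  U = 192 − 2·26 + 6·(-50) − 3·(-68) = 44
Policy B (V + 4, N − 43):
  P = 93
  V = 5 + 4 = 9
  N = 132 + 4·9 (−43 from intervention) = 125
  U = 192 − 2·93 + 6·9 − 3·125 = -315
U: 44 − (-315) = 359

359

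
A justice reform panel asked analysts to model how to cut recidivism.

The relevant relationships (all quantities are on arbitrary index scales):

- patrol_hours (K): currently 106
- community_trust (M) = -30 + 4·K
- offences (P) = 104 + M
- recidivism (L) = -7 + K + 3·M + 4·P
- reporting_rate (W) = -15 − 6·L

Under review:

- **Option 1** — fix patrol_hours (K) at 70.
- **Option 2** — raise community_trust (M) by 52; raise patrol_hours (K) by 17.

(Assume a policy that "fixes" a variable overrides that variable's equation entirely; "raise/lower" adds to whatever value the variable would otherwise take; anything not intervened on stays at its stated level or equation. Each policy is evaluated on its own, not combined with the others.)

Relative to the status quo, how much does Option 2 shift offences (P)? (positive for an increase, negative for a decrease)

Baseline:
  K = 106
  M = -30 + 4·106 = 394
  P = 104 + 394 = 498
Option 2 (M + 52, K + 17):
  K = 106 + 17 = 123
  M = -30 + 4·123 (+52 from intervention) = 514
  P = 104 + 514 = 618
Change in P: 618 − 498 = 120

120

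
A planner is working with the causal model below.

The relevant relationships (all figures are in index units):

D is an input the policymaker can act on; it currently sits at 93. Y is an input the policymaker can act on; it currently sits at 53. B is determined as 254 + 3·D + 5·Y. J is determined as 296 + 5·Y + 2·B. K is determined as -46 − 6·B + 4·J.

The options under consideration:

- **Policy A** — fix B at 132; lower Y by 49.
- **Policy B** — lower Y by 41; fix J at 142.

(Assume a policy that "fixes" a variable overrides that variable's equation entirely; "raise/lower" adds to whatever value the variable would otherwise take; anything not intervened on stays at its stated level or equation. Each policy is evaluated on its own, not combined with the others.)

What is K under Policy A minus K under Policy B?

4518

Policy A (B := 132, Y − 49):
  D = 93
  Y = 53 − 49 = 4
  B = 132
  J = 296 + 5·4 + 2·132 = 580
  K = -46 − 6·132 + 4·580 = 1482
Policy B (Y − 41, J := 142):
  D = 93
  Y = 53 − 41 = 12
  B = 254 + 3·93 + 5·12 = 593
  J = 142
  K = -46 − 6·593 + 4·142 = -3036
K: 1482 − (-3036) = 4518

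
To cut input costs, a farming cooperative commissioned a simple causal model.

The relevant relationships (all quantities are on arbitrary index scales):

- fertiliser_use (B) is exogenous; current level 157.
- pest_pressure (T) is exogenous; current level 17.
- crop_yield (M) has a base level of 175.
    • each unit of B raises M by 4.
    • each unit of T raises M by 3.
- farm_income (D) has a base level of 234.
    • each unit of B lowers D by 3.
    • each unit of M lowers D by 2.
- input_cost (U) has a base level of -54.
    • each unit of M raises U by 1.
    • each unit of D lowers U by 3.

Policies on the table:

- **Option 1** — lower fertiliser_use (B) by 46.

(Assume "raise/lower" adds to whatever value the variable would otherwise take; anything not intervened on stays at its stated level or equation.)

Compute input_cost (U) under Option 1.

Option 1 (B − 46):
  B = 157 − 46 = 111
  T = 17
  M = 175 + 4·111 + 3·17 = 670
  D = 234 − 3·111 − 2·670 = -1439
  U = -54 + 670 − 3·(-1439) = 4933

4933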